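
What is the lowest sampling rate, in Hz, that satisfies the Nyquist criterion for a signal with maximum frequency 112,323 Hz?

Minimum sample rate = 2 × 112,323 Hz = 224,646 Hz.

224,646 Hz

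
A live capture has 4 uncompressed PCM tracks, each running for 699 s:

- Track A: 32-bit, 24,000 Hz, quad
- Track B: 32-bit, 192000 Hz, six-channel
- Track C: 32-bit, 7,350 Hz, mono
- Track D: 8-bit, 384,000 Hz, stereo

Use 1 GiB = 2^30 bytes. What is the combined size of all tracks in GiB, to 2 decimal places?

3.77 GiB

Track A: 24,000 × 699 × 4 × 4 = 268,416,000 bytes.
Track B: 192,000 × 699 × 4 × 6 = 3,220,992,000 bytes.
Track C: 7,350 × 699 × 4 × 1 = 20,550,600 bytes.
Track D: 384,000 × 699 × 1 × 2 = 536,832,000 bytes.
Total = 4,046,790,600 bytes = 3.77 GiB.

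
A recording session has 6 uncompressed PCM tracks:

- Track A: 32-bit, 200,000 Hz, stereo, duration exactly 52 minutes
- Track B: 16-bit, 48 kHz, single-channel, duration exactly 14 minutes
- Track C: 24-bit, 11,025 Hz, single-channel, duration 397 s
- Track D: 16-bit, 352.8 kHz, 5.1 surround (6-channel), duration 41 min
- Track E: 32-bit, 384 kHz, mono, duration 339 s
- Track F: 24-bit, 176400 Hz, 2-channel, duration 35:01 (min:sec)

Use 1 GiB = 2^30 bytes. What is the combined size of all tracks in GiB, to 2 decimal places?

Track A: exactly 52 minutes = 3,120 s; 200,000 × 3,120 × 4 × 2 = 4,992,000,000 bytes.
Track B: exactly 14 minutes = 840 s; 48,000 × 840 × 2 × 1 = 80,640,000 bytes.
Track C: 11,025 × 397 × 3 × 1 = 13,130,775 bytes.
Track D: 41 min = 2,460 s; 352,800 × 2,460 × 2 × 6 = 10,414,656,000 bytes.
Track E: 384,000 × 339 × 4 × 1 = 520,704,000 bytes.
Track F: 35:01 (min:sec) = 2,101 s; 176,400 × 2,101 × 3 × 2 = 2,223,698,400 bytes.
Total = 18,244,829,175 bytes = 16.99 GiB.

16.99 GiB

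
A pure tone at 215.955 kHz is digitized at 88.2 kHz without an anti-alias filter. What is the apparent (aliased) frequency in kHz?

39.555 kHz

Nyquist = 88,200/2 = 44,100 Hz; 215,955 Hz exceeds it.
Alias = |215,955 − 2×88,200| = |215,955 − 176,400| = 39,555 Hz = 39.555 kHz.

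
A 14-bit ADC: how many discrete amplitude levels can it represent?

2^14 = 16,384.

16,384 levels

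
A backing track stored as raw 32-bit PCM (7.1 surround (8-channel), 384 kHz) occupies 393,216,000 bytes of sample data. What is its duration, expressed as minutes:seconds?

Byte rate = 384,000 × 4 × 8 = 12,288,000 bytes/s.
Duration = 393,216,000 / 12,288,000 = 32 s.
32 s = 0:32.

0:32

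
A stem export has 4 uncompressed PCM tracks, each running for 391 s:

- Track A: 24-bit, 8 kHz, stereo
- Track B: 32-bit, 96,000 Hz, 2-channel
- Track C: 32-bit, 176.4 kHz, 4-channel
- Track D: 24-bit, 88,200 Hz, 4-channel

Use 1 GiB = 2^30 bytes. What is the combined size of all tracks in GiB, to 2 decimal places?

Track A: 8,000 × 391 × 3 × 2 = 18,768,000 bytes.
Track B: 96,000 × 391 × 4 × 2 = 300,288,000 bytes.
Track C: 176,400 × 391 × 4 × 4 = 1,103,558,400 bytes.
Track D: 88,200 × 391 × 3 × 4 = 413,834,400 bytes.
Total = 1,836,448,800 bytes = 1.71 GiB.

1.71 GiB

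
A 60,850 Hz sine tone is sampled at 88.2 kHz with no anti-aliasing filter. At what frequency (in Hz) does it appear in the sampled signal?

27,350 Hz

Nyquist = 88,200/2 = 44,100 Hz; 60,850 Hz exceeds it.
Alias = |60,850 − 1×88,200| = |60,850 − 88,200| = 27,350 Hz.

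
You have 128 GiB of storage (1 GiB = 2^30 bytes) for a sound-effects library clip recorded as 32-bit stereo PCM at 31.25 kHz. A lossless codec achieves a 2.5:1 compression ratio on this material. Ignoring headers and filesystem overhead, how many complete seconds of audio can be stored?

1,374,389 seconds

Uncompressed byte rate = 31,250 × 4 × 2 = 250,000 bytes/s.
After 2.5:1 compression, effective rate ≈ 100000 bytes/s.
Capacity = 128 × 1,073,741,824 = 137,438,953,472 bytes.
137,438,953,472 / effective rate ≈ 1374389.53 s → 1,374,389 seconds.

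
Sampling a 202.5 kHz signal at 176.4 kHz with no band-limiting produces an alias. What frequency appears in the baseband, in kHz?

26.1 kHz

Nyquist = 176,400/2 = 88,200 Hz; 202,500 Hz exceeds it.
Alias = |202,500 − 1×176,400| = |202,500 − 176,400| = 26,100 Hz = 26.1 kHz.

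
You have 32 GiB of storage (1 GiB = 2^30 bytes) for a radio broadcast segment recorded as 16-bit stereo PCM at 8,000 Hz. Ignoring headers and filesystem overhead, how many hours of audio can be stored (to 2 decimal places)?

Uncompressed byte rate = 8,000 × 2 × 2 = 32,000 bytes/s.
Capacity = 32 × 1,073,741,824 = 34,359,738,368 bytes.
34,359,738,368 / 32,000 ≈ 1073741.82 s → 298.26 hours.

298.26 hours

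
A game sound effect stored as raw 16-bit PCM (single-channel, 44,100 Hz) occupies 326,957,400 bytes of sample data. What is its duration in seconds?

3,707 seconds

Byte rate = 44,100 × 2 × 1 = 88,200 bytes/s.
Duration = 326,957,400 / 88,200 = 3,707 s.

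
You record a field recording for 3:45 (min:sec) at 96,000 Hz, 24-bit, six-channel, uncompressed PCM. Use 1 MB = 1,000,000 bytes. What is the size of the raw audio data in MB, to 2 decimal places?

388.80 MB

Duration = 3:45 (min:sec) = 225 s.
Bytes = 96,000 samples/s × 225 s × 3 bytes/sample × 6 ch = 388,800,000 bytes.
388,800,000 / 1,000,000 = 388.80 MB.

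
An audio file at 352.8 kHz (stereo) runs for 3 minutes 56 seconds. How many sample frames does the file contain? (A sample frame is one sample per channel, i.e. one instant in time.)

3 minutes 56 seconds = 236 s.
352,800 samples/s × 236 s = 83,260,800 frames.

83,260,800 sample frames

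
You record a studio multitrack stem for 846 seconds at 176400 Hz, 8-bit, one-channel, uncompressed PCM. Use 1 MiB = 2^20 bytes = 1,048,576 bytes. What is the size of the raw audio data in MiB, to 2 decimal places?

142.32 MiB

Bytes = 176,400 samples/s × 846 s × 1 bytes/sample × 1 ch = 149,234,400 bytes.
149,234,400 / 1,048,576 = 142.32 MiB.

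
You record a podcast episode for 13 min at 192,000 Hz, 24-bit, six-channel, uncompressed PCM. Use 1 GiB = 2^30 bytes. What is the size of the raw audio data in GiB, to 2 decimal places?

2.51 GiB

Duration = 13 min = 780 s.
Bytes = 192,000 samples/s × 780 s × 3 bytes/sample × 6 ch = 2,695,680,000 bytes.
2,695,680,000 / 1,073,741,824 = 2.51 GiB.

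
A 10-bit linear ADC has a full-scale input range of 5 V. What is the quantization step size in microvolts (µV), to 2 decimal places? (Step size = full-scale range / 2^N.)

5 V / 2^10 = 5 / 1,024 V = 4882.81 µV.

4882.81 µV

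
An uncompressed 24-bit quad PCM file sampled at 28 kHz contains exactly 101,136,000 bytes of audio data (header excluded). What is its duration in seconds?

301 seconds

Byte rate = 28,000 × 3 × 4 = 336,000 bytes/s.
Duration = 101,136,000 / 336,000 = 301 s.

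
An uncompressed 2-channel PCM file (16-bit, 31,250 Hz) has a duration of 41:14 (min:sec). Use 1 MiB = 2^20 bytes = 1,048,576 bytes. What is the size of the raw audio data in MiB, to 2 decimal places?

294.92 MiB

Duration = 41:14 (min:sec) = 2,474 s.
Bytes = 31,250 samples/s × 2,474 s × 2 bytes/sample × 2 ch = 309,250,000 bytes.
309,250,000 / 1,048,576 = 294.92 MiB.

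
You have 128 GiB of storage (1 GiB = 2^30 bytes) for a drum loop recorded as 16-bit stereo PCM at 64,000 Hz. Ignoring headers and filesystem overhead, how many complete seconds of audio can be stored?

Uncompressed byte rate = 64,000 × 2 × 2 = 256,000 bytes/s.
Capacity = 128 × 1,073,741,824 = 137,438,953,472 bytes.
137,438,953,472 / 256,000 ≈ 536870.91 s → 536,870 seconds.

536,870 seconds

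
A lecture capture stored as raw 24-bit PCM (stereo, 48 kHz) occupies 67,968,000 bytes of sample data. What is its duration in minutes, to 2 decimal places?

Byte rate = 48,000 × 3 × 2 = 288,000 bytes/s.
Duration = 67,968,000 / 288,000 = 236 s.
236 s / 60 = 3.93 minutes.

3.93 minutes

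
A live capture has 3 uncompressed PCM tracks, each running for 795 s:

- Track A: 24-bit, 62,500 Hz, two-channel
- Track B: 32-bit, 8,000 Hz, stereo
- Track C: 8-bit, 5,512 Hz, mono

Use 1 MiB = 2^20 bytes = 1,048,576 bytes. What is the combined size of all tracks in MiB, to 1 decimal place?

Track A: 62,500 × 795 × 3 × 2 = 298,125,000 bytes.
Track B: 8,000 × 795 × 4 × 2 = 50,880,000 bytes.
Track C: 5,512 × 795 × 1 × 1 = 4,382,040 bytes.
Total = 353,387,040 bytes = 337.0 MiB.

337.0 MiB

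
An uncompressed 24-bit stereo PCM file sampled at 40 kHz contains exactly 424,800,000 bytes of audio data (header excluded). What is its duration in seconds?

1,770 seconds

Byte rate = 40,000 × 3 × 2 = 240,000 bytes/s.
Duration = 424,800,000 / 240,000 = 1,770 s.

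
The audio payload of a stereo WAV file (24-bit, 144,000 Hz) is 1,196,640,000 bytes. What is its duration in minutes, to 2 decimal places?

Byte rate = 144,000 × 3 × 2 = 864,000 bytes/s.
Duration = 1,196,640,000 / 864,000 = 1,385 s.
1,385 s / 60 = 23.08 minutes.

23.08 minutes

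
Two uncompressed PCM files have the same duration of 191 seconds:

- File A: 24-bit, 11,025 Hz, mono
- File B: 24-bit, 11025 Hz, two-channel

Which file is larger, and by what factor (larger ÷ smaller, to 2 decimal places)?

File B, by a factor of 2.00

File A: 11,025 × 3 × 1 = 33,075 bytes/s.
File B: 11,025 × 3 × 2 = 66,150 bytes/s.
File B is larger; ratio = 12,634,650 / 6,317,325 = 2.00.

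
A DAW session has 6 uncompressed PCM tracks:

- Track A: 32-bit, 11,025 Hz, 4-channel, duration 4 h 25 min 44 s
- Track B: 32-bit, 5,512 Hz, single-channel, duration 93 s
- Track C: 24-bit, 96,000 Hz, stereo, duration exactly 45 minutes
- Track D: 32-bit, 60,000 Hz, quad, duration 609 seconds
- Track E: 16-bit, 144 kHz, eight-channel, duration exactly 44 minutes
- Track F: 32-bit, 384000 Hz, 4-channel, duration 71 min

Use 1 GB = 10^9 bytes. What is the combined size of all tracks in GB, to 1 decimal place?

37.2 GB

Track A: 4 h 25 min 44 s = 15,944 s; 11,025 × 15,944 × 4 × 4 = 2,812,521,600 bytes.
Track B: 5,512 × 93 × 4 × 1 = 2,050,464 bytes.
Track C: exactly 45 minutes = 2,700 s; 96,000 × 2,700 × 3 × 2 = 1,555,200,000 bytes.
Track D: 60,000 × 609 × 4 × 4 = 584,640,000 bytes.
Track E: exactly 44 minutes = 2,640 s; 144,000 × 2,640 × 2 × 8 = 6,082,560,000 bytes.
Track F: 71 min = 4,260 s; 384,000 × 4,260 × 4 × 4 = 26,173,440,000 bytes.
Total = 37,210,412,064 bytes = 37.2 GB.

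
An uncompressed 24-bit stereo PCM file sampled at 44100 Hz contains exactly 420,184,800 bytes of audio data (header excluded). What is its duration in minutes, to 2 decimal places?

Byte rate = 44,100 × 3 × 2 = 264,600 bytes/s.
Duration = 420,184,800 / 264,600 = 1,588 s.
1,588 s / 60 = 26.47 minutes.

26.47 minutes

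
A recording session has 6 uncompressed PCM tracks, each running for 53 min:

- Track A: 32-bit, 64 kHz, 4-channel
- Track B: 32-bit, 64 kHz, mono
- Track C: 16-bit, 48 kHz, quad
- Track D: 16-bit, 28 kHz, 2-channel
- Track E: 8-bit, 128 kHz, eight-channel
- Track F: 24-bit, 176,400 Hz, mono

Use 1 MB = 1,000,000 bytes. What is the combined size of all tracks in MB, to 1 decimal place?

10586.9 MB

53 min = 3,180 s.
Track A: 64,000 × 3,180 × 4 × 4 = 3,256,320,000 bytes.
Track B: 64,000 × 3,180 × 4 × 1 = 814,080,000 bytes.
Track C: 48,000 × 3,180 × 2 × 4 = 1,221,120,000 bytes.
Track D: 28,000 × 3,180 × 2 × 2 = 356,160,000 bytes.
Track E: 128,000 × 3,180 × 1 × 8 = 3,256,320,000 bytes.
Track F: 176,400 × 3,180 × 3 × 1 = 1,682,856,000 bytes.
Total = 10,586,856,000 bytes = 10586.9 MB.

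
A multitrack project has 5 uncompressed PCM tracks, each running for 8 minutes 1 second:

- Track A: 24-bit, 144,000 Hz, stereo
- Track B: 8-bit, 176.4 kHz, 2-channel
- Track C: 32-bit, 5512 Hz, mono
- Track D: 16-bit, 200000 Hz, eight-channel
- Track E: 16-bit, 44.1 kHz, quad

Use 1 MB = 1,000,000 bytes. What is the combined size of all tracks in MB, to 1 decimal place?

2304.8 MB

8 minutes 1 second = 481 s.
Track A: 144,000 × 481 × 3 × 2 = 415,584,000 bytes.
Track B: 176,400 × 481 × 1 × 2 = 169,696,800 bytes.
Track C: 5,512 × 481 × 4 × 1 = 10,605,088 bytes.
Track D: 200,000 × 481 × 2 × 8 = 1,539,200,000 bytes.
Track E: 44,100 × 481 × 2 × 4 = 169,696,800 bytes.
Total = 2,304,782,688 bytes = 2304.8 MB.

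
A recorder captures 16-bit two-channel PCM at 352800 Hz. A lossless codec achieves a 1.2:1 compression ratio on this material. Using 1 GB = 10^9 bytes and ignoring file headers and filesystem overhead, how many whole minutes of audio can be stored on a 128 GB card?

Uncompressed byte rate = 352,800 × 2 × 2 = 1,411,200 bytes/s.
After 1.2:1 compression, effective rate ≈ 1176000 bytes/s.
Capacity = 128 × 1,000,000,000 = 128,000,000,000 bytes.
128,000,000,000 / effective rate ≈ 108843.54 s → 1,814 minutes.

1,814 minutes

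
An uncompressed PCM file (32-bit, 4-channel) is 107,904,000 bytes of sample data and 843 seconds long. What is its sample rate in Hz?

8,000 Hz

Bytes = sample_rate × seconds × bytes_per_sample × channels.
sample_rate = 107,904,000 / (843 × 4 × 4) = 107,904,000 / 13,488 = 8,000 Hz.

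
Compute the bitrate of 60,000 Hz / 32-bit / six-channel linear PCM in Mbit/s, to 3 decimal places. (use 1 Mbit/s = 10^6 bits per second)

11.520 Mbit/s

Bit rate = 60,000 × 32 × 6 = 11,520,000 bits/s.
= 11.520 Mbit/s.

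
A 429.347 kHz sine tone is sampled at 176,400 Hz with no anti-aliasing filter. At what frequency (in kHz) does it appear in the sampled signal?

76.547 kHz

Nyquist = 176,400/2 = 88,200 Hz; 429,347 Hz exceeds it.
Alias = |429,347 − 2×176,400| = |429,347 − 352,800| = 76,547 Hz = 76.547 kHz.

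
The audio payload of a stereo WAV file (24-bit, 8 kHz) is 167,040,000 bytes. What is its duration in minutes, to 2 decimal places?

Byte rate = 8,000 × 3 × 2 = 48,000 bytes/s.
Duration = 167,040,000 / 48,000 = 3,480 s.
3,480 s / 60 = 58.00 minutes.

58.00 minutes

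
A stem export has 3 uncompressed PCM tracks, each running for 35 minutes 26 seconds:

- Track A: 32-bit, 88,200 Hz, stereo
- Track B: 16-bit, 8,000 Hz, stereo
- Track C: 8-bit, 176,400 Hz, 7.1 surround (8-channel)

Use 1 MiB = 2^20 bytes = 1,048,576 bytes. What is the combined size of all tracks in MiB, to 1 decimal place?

4356.7 MiB

35 minutes 26 seconds = 2,126 s.
Track A: 88,200 × 2,126 × 4 × 2 = 1,500,105,600 bytes.
Track B: 8,000 × 2,126 × 2 × 2 = 68,032,000 bytes.
Track C: 176,400 × 2,126 × 1 × 8 = 3,000,211,200 bytes.
Total = 4,568,348,800 bytes = 4356.7 MiB.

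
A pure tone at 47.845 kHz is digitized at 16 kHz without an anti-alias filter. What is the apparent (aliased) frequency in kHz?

Nyquist = 16,000/2 = 8,000 Hz; 47,845 Hz exceeds it.
Alias = |47,845 − 3×16,000| = |47,845 − 48,000| = 155 Hz = 0.155 kHz.

0.155 kHz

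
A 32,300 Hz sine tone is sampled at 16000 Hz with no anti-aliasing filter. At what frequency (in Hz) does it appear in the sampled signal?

Nyquist = 16,000/2 = 8,000 Hz; 32,300 Hz exceeds it.
Alias = |32,300 − 2×16,000| = |32,300 − 32,000| = 300 Hz.

300 Hz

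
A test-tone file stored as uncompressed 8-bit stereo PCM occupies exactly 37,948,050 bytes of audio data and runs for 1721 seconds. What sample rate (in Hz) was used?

Bytes = sample_rate × seconds × bytes_per_sample × channels.
sample_rate = 37,948,050 / (1,721 × 1 × 2) = 37,948,050 / 3,442 = 11,025 Hz.

11,025 Hz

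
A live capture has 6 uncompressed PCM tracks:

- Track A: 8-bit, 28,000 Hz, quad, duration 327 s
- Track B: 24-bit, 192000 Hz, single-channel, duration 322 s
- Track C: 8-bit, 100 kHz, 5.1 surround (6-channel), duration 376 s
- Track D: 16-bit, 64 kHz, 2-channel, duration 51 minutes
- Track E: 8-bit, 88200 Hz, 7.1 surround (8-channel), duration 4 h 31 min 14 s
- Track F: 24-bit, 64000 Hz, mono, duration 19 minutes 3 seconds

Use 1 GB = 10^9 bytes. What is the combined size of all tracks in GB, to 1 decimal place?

Track A: 28,000 × 327 × 1 × 4 = 36,624,000 bytes.
Track B: 192,000 × 322 × 3 × 1 = 185,472,000 bytes.
Track C: 100,000 × 376 × 1 × 6 = 225,600,000 bytes.
Track D: 51 minutes = 3,060 s; 64,000 × 3,060 × 2 × 2 = 783,360,000 bytes.
Track E: 4 h 31 min 14 s = 16,274 s; 88,200 × 16,274 × 1 × 8 = 11,482,934,400 bytes.
Track F: 19 minutes 3 seconds = 1,143 s; 64,000 × 1,143 × 3 × 1 = 219,456,000 bytes.
Total = 12,933,446,400 bytes = 12.9 GB.

12.9 GB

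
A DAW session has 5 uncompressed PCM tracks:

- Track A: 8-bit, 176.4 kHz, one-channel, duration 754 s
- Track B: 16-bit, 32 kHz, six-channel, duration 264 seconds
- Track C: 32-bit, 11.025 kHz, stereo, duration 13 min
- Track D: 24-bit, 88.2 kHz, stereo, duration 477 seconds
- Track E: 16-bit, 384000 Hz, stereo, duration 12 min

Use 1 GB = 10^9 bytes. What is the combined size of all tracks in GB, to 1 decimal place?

1.7 GB

Track A: 176,400 × 754 × 1 × 1 = 133,005,600 bytes.
Track B: 32,000 × 264 × 2 × 6 = 101,376,000 bytes.
Track C: 13 min = 780 s; 11,025 × 780 × 4 × 2 = 68,796,000 bytes.
Track D: 88,200 × 477 × 3 × 2 = 252,428,400 bytes.
Track E: 12 min = 720 s; 384,000 × 720 × 2 × 2 = 1,105,920,000 bytes.
Total = 1,661,526,000 bytes = 1.7 GB.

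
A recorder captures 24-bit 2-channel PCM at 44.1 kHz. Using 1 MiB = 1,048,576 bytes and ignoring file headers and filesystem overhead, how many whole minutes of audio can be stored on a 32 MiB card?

2 minutes

Uncompressed byte rate = 44,100 × 3 × 2 = 264,600 bytes/s.
Capacity = 32 × 1,048,576 = 33,554,432 bytes.
33,554,432 / 264,600 ≈ 126.81 s → 2 minutes.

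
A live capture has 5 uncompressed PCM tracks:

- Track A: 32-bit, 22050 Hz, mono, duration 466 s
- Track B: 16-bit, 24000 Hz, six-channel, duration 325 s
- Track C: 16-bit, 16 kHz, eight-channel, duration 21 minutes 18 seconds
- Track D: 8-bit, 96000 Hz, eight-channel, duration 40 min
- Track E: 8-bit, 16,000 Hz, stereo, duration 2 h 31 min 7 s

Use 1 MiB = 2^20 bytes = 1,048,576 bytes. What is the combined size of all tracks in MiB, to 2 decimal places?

Track A: 22,050 × 466 × 4 × 1 = 41,101,200 bytes.
Track B: 24,000 × 325 × 2 × 6 = 93,600,000 bytes.
Track C: 21 minutes 18 seconds = 1,278 s; 16,000 × 1,278 × 2 × 8 = 327,168,000 bytes.
Track D: 40 min = 2,400 s; 96,000 × 2,400 × 1 × 8 = 1,843,200,000 bytes.
Track E: 2 h 31 min 7 s = 9,067 s; 16,000 × 9,067 × 1 × 2 = 290,144,000 bytes.
Total = 2,595,213,200 bytes = 2474.99 MiB.

2474.99 MiB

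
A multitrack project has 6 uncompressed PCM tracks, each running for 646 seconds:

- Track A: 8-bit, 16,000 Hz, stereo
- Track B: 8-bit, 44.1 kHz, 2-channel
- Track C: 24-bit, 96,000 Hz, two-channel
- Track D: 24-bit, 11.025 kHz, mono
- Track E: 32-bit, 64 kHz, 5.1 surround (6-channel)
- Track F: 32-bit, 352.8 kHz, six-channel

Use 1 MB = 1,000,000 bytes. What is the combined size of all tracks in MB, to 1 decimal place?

Track A: 16,000 × 646 × 1 × 2 = 20,672,000 bytes.
Track B: 44,100 × 646 × 1 × 2 = 56,977,200 bytes.
Track C: 96,000 × 646 × 3 × 2 = 372,096,000 bytes.
Track D: 11,025 × 646 × 3 × 1 = 21,366,450 bytes.
Track E: 64,000 × 646 × 4 × 6 = 992,256,000 bytes.
Track F: 352,800 × 646 × 4 × 6 = 5,469,811,200 bytes.
Total = 6,933,178,850 bytes = 6933.2 MB.

6933.2 MB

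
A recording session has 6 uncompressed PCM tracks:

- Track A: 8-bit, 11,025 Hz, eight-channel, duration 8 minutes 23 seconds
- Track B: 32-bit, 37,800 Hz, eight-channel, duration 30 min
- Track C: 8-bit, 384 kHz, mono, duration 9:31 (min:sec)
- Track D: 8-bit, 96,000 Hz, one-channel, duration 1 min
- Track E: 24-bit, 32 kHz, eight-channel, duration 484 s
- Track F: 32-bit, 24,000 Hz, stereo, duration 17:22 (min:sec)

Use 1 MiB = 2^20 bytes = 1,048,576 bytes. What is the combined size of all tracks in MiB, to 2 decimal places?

2878.61 MiB

Track A: 8 minutes 23 seconds = 503 s; 11,025 × 503 × 1 × 8 = 44,364,600 bytes.
Track B: 30 min = 1,800 s; 37,800 × 1,800 × 4 × 8 = 2,177,280,000 bytes.
Track C: 9:31 (min:sec) = 571 s; 384,000 × 571 × 1 × 1 = 219,264,000 bytes.
Track D: 1 min = 60 s; 96,000 × 60 × 1 × 1 = 5,760,000 bytes.
Track E: 32,000 × 484 × 3 × 8 = 371,712,000 bytes.
Track F: 17:22 (min:sec) = 1,042 s; 24,000 × 1,042 × 4 × 2 = 200,064,000 bytes.
Total = 3,018,444,600 bytes = 2878.61 MiB.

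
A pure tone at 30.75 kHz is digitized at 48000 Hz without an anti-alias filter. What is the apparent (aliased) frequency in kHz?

17.25 kHz

Nyquist = 48,000/2 = 24,000 Hz; 30,750 Hz exceeds it.
Alias = |30,750 − 1×48,000| = |30,750 − 48,000| = 17,250 Hz = 17.25 kHz.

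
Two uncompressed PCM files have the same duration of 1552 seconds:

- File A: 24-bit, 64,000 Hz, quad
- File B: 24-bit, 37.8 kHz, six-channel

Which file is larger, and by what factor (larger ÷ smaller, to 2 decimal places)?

File A: 64,000 × 3 × 4 = 768,000 bytes/s.
File B: 37,800 × 3 × 6 = 680,400 bytes/s.
File A is larger; ratio = 1,191,936,000 / 1,055,980,800 = 1.13.

File A, by a factor of 1.13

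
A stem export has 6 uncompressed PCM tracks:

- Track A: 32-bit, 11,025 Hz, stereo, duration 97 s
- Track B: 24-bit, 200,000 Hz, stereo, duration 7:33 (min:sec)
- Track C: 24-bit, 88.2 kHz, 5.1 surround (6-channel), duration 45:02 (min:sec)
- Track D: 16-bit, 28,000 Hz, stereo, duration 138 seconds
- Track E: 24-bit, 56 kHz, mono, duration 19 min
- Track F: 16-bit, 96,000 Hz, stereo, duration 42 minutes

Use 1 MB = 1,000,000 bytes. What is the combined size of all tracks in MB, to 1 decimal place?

6016.5 MB

Track A: 11,025 × 97 × 4 × 2 = 8,555,400 bytes.
Track B: 7:33 (min:sec) = 453 s; 200,000 × 453 × 3 × 2 = 543,600,000 bytes.
Track C: 45:02 (min:sec) = 2,702 s; 88,200 × 2,702 × 3 × 6 = 4,289,695,200 bytes.
Track D: 28,000 × 138 × 2 × 2 = 15,456,000 bytes.
Track E: 19 min = 1,140 s; 56,000 × 1,140 × 3 × 1 = 191,520,000 bytes.
Track F: 42 minutes = 2,520 s; 96,000 × 2,520 × 2 × 2 = 967,680,000 bytes.
Total = 6,016,506,600 bytes = 6016.5 MB.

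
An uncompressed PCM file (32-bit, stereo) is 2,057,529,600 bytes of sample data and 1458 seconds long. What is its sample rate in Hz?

Bytes = sample_rate × seconds × bytes_per_sample × channels.
sample_rate = 2,057,529,600 / (1,458 × 4 × 2) = 2,057,529,600 / 11,664 = 176,400 Hz.

176,400 Hz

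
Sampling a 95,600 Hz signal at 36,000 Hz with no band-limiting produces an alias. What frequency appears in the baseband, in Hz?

12,400 Hz

Nyquist = 36,000/2 = 18,000 Hz; 95,600 Hz exceeds it.
Alias = |95,600 − 3×36,000| = |95,600 − 108,000| = 12,400 Hz.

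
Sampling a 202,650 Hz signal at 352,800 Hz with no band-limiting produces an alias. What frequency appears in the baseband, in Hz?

150,150 Hz

Nyquist = 352,800/2 = 176,400 Hz; 202,650 Hz exceeds it.
Alias = |202,650 − 1×352,800| = |202,650 − 352,800| = 150,150 Hz.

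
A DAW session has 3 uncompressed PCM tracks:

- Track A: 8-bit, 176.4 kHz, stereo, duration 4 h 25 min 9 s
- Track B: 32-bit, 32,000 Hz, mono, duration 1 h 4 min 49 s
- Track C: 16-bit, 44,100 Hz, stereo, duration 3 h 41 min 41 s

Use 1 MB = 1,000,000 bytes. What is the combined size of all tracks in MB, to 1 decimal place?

8456.8 MB

Track A: 4 h 25 min 9 s = 15,909 s; 176,400 × 15,909 × 1 × 2 = 5,612,695,200 bytes.
Track B: 1 h 4 min 49 s = 3,889 s; 32,000 × 3,889 × 4 × 1 = 497,792,000 bytes.
Track C: 3 h 41 min 41 s = 13,301 s; 44,100 × 13,301 × 2 × 2 = 2,346,296,400 bytes.
Total = 8,456,783,600 bytes = 8456.8 MB.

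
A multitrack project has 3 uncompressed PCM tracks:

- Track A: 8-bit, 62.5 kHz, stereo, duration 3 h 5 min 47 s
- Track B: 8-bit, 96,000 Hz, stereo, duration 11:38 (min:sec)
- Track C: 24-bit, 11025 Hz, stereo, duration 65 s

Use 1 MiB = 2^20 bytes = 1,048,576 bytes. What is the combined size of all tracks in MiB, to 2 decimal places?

Track A: 3 h 5 min 47 s = 11,147 s; 62,500 × 11,147 × 1 × 2 = 1,393,375,000 bytes.
Track B: 11:38 (min:sec) = 698 s; 96,000 × 698 × 1 × 2 = 134,016,000 bytes.
Track C: 11,025 × 65 × 3 × 2 = 4,299,750 bytes.
Total = 1,531,690,750 bytes = 1460.73 MiB.

1460.73 MiB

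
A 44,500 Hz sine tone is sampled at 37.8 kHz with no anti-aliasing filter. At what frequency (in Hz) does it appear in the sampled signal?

Nyquist = 37,800/2 = 18,900 Hz; 44,500 Hz exceeds it.
Alias = |44,500 − 1×37,800| = |44,500 − 37,800| = 6,700 Hz.

6,700 Hz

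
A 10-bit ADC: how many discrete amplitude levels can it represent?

2^10 = 1,024.

1,024 levels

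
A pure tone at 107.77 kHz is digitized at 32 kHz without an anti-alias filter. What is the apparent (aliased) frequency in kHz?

Nyquist = 32,000/2 = 16,000 Hz; 107,770 Hz exceeds it.
Alias = |107,770 − 3×32,000| = |107,770 − 96,000| = 11,770 Hz = 11.77 kHz.

11.77 kHz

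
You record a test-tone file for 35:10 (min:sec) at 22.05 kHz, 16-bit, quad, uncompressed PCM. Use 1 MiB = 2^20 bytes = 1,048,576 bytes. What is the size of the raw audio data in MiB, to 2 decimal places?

354.96 MiB

Duration = 35:10 (min:sec) = 2,110 s.
Bytes = 22,050 samples/s × 2,110 s × 2 bytes/sample × 4 ch = 372,204,000 bytes.
372,204,000 / 1,048,576 = 354.96 MiB.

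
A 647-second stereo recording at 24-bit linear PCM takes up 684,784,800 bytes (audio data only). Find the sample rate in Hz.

Bytes = sample_rate × seconds × bytes_per_sample × channels.
sample_rate = 684,784,800 / (647 × 3 × 2) = 684,784,800 / 3,882 = 176,400 Hz.

176,400 Hz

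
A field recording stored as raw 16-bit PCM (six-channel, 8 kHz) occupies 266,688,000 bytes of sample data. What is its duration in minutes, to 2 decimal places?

Byte rate = 8,000 × 2 × 6 = 96,000 bytes/s.
Duration = 266,688,000 / 96,000 = 2,778 s.
2,778 s / 60 = 46.30 minutes.

46.30 minutes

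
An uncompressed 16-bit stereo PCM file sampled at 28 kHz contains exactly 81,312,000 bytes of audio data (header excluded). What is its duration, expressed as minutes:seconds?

12:06

Byte rate = 28,000 × 2 × 2 = 112,000 bytes/s.
Duration = 81,312,000 / 112,000 = 726 s.
726 s = 12:06.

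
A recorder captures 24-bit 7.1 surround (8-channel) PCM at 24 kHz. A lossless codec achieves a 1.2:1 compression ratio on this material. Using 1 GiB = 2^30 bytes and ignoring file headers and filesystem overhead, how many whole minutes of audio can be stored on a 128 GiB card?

4,772 minutes

Uncompressed byte rate = 24,000 × 3 × 8 = 576,000 bytes/s.
After 1.2:1 compression, effective rate ≈ 480000 bytes/s.
Capacity = 128 × 1,073,741,824 = 137,438,953,472 bytes.
137,438,953,472 / effective rate ≈ 286331.15 s → 4,772 minutes.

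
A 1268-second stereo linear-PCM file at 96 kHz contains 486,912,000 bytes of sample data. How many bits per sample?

16 bits

Bytes per sample = 486,912,000 / (96,000 × 1,268 × 2) = 486,912,000 / 243,456,000 = 2.
Bit depth = 2 × 8 = 16 bits.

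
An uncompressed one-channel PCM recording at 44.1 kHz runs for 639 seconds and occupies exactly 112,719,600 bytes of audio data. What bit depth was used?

32 bits

Bytes per sample = 112,719,600 / (44,100 × 639 × 1) = 112,719,600 / 28,179,900 = 4.
Bit depth = 4 × 8 = 32 bits.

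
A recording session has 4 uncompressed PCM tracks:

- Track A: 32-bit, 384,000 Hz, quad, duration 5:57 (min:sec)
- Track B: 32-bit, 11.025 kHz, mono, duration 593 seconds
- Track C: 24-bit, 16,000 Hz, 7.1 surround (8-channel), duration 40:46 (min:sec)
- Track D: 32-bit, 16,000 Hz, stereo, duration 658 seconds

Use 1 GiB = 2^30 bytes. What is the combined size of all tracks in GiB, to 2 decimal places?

3.02 GiB

Track A: 5:57 (min:sec) = 357 s; 384,000 × 357 × 4 × 4 = 2,193,408,000 bytes.
Track B: 11,025 × 593 × 4 × 1 = 26,151,300 bytes.
Track C: 40:46 (min:sec) = 2,446 s; 16,000 × 2,446 × 3 × 8 = 939,264,000 bytes.
Track D: 16,000 × 658 × 4 × 2 = 84,224,000 bytes.
Total = 3,243,047,300 bytes = 3.02 GiB.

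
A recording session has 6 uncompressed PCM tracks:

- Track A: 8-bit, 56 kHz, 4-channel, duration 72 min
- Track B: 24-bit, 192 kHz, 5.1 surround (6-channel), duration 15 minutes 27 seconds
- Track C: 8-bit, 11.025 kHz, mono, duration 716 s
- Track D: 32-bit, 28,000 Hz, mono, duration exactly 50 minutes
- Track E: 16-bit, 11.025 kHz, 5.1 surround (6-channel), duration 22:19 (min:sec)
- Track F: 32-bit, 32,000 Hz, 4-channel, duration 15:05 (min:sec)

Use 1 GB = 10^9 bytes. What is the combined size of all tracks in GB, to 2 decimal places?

5.16 GB

Track A: 72 min = 4,320 s; 56,000 × 4,320 × 1 × 4 = 967,680,000 bytes.
Track B: 15 minutes 27 seconds = 927 s; 192,000 × 927 × 3 × 6 = 3,203,712,000 bytes.
Track C: 11,025 × 716 × 1 × 1 = 7,893,900 bytes.
Track D: exactly 50 minutes = 3,000 s; 28,000 × 3,000 × 4 × 1 = 336,000,000 bytes.
Track E: 22:19 (min:sec) = 1,339 s; 11,025 × 1,339 × 2 × 6 = 177,149,700 bytes.
Track F: 15:05 (min:sec) = 905 s; 32,000 × 905 × 4 × 4 = 463,360,000 bytes.
Total = 5,155,795,600 bytes = 5.16 GB.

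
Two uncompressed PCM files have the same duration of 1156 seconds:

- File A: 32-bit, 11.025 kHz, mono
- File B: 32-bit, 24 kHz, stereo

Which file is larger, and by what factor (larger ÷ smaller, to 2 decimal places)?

File A: 11,025 × 4 × 1 = 44,100 bytes/s.
File B: 24,000 × 4 × 2 = 192,000 bytes/s.
File B is larger; ratio = 221,952,000 / 50,979,600 = 4.35.

File B, by a factor of 4.35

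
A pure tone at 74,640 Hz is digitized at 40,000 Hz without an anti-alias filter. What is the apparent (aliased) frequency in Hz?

Nyquist = 40,000/2 = 20,000 Hz; 74,640 Hz exceeds it.
Alias = |74,640 − 2×40,000| = |74,640 − 80,000| = 5,360 Hz.

5,360 Hz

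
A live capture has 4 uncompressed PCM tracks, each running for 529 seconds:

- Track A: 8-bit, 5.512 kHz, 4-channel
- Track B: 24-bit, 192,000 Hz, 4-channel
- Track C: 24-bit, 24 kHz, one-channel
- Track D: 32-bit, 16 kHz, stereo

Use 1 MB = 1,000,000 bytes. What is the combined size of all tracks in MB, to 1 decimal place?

1336.3 MB

Track A: 5,512 × 529 × 1 × 4 = 11,663,392 bytes.
Track B: 192,000 × 529 × 3 × 4 = 1,218,816,000 bytes.
Track C: 24,000 × 529 × 3 × 1 = 38,088,000 bytes.
Track D: 16,000 × 529 × 4 × 2 = 67,712,000 bytes.
Total = 1,336,279,392 bytes = 1336.3 MB.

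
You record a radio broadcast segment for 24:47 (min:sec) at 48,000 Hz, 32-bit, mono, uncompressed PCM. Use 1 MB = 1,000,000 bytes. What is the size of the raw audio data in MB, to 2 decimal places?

285.50 MB

Duration = 24:47 (min:sec) = 1,487 s.
Bytes = 48,000 samples/s × 1,487 s × 4 bytes/sample × 1 ch = 285,504,000 bytes.
285,504,000 / 1,000,000 = 285.50 MB.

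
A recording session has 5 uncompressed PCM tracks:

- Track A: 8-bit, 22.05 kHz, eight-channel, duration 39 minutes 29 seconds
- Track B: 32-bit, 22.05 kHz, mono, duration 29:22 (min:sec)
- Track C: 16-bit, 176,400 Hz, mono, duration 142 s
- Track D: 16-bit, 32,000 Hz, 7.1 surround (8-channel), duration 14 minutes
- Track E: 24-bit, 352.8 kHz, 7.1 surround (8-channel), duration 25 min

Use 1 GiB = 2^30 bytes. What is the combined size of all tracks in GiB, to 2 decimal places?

Track A: 39 minutes 29 seconds = 2,369 s; 22,050 × 2,369 × 1 × 8 = 417,891,600 bytes.
Track B: 29:22 (min:sec) = 1,762 s; 22,050 × 1,762 × 4 × 1 = 155,408,400 bytes.
Track C: 176,400 × 142 × 2 × 1 = 50,097,600 bytes.
Track D: 14 minutes = 840 s; 32,000 × 840 × 2 × 8 = 430,080,000 bytes.
Track E: 25 min = 1,500 s; 352,800 × 1,500 × 3 × 8 = 12,700,800,000 bytes.
Total = 13,754,277,600 bytes = 12.81 GiB.

12.81 GiB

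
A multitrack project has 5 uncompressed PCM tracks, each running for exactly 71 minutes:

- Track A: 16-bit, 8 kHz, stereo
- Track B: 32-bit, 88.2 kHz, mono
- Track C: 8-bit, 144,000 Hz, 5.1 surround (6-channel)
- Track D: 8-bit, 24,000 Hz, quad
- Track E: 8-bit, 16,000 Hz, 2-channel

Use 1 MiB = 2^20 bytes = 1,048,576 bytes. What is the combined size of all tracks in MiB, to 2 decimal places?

exactly 71 minutes = 4,260 s.
Track A: 8,000 × 4,260 × 2 × 2 = 136,320,000 bytes.
Track B: 88,200 × 4,260 × 4 × 1 = 1,502,928,000 bytes.
Track C: 144,000 × 4,260 × 1 × 6 = 3,680,640,000 bytes.
Track D: 24,000 × 4,260 × 1 × 4 = 408,960,000 bytes.
Track E: 16,000 × 4,260 × 1 × 2 = 136,320,000 bytes.
Total = 5,865,168,000 bytes = 5593.46 MiB.

5593.46 MiB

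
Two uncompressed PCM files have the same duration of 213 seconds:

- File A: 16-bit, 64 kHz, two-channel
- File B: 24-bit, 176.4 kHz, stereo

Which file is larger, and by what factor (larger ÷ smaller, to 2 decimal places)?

File A: 64,000 × 2 × 2 = 256,000 bytes/s.
File B: 176,400 × 3 × 2 = 1,058,400 bytes/s.
File B is larger; ratio = 225,439,200 / 54,528,000 = 4.13.

File B, by a factor of 4.13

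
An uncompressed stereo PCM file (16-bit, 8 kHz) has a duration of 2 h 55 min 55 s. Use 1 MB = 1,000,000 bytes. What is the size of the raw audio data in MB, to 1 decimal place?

337.8 MB

Duration = 2 h 55 min 55 s = 10,555 s.
Bytes = 8,000 samples/s × 10,555 s × 2 bytes/sample × 2 ch = 337,760,000 bytes.
337,760,000 / 1,000,000 = 337.8 MB.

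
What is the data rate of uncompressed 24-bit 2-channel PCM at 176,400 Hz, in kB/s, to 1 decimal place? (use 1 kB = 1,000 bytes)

Bit rate = 176,400 × 24 × 2 = 8,467,200 bits/s.
8,467,200 / 8 = 1,058,400 B/s = 1058.4 kB/s.

1058.4 kB/s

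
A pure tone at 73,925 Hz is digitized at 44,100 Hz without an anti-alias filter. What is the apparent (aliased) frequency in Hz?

Nyquist = 44,100/2 = 22,050 Hz; 73,925 Hz exceeds it.
Alias = |73,925 − 2×44,100| = |73,925 − 88,200| = 14,275 Hz.

14,275 Hz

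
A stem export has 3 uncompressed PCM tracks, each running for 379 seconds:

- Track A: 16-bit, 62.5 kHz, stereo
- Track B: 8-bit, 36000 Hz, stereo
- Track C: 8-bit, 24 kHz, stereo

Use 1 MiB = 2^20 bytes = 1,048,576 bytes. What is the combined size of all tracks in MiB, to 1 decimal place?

Track A: 62,500 × 379 × 2 × 2 = 94,750,000 bytes.
Track B: 36,000 × 379 × 1 × 2 = 27,288,000 bytes.
Track C: 24,000 × 379 × 1 × 2 = 18,192,000 bytes.
Total = 140,230,000 bytes = 133.7 MiB.

133.7 MiB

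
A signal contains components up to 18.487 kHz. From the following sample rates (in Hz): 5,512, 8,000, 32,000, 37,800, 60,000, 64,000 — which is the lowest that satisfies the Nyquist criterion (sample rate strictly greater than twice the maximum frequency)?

Need sample rate > 2 × 18,487 = 36,974 Hz.
Lowest listed rate above 36,974 Hz is 37,800 Hz.

37,800 Hz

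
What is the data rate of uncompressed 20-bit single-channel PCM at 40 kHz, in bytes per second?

100,000 bytes/s

Bit rate = 40,000 × 20 × 1 = 800,000 bits/s.
800,000 / 8 = 100,000 bytes/s.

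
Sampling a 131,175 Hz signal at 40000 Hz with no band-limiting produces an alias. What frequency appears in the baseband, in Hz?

11,175 Hz

Nyquist = 40,000/2 = 20,000 Hz; 131,175 Hz exceeds it.
Alias = |131,175 − 3×40,000| = |131,175 − 120,000| = 11,175 Hz.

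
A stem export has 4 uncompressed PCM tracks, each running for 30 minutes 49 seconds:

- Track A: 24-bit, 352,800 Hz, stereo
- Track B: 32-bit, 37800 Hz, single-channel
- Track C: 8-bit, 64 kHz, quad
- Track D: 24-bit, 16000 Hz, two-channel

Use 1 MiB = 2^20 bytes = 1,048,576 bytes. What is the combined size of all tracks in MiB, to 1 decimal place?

30 minutes 49 seconds = 1,849 s.
Track A: 352,800 × 1,849 × 3 × 2 = 3,913,963,200 bytes.
Track B: 37,800 × 1,849 × 4 × 1 = 279,568,800 bytes.
Track C: 64,000 × 1,849 × 1 × 4 = 473,344,000 bytes.
Track D: 16,000 × 1,849 × 3 × 2 = 177,504,000 bytes.
Total = 4,844,380,000 bytes = 4620.0 MiB.

4620.0 MiB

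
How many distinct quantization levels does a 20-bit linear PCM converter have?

2^20 = 1,048,576.

1,048,576 levels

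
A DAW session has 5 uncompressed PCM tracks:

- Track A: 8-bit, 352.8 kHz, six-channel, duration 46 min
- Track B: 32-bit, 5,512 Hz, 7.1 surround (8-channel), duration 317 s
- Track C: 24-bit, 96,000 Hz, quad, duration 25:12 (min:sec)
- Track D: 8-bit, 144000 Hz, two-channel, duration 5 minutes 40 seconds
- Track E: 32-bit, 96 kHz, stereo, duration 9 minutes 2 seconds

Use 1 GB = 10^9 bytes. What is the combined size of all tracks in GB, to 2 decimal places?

8.15 GB

Track A: 46 min = 2,760 s; 352,800 × 2,760 × 1 × 6 = 5,842,368,000 bytes.
Track B: 5,512 × 317 × 4 × 8 = 55,913,728 bytes.
Track C: 25:12 (min:sec) = 1,512 s; 96,000 × 1,512 × 3 × 4 = 1,741,824,000 bytes.
Track D: 5 minutes 40 seconds = 340 s; 144,000 × 340 × 1 × 2 = 97,920,000 bytes.
Track E: 9 minutes 2 seconds = 542 s; 96,000 × 542 × 4 × 2 = 416,256,000 bytes.
Total = 8,154,281,728 bytes = 8.15 GB.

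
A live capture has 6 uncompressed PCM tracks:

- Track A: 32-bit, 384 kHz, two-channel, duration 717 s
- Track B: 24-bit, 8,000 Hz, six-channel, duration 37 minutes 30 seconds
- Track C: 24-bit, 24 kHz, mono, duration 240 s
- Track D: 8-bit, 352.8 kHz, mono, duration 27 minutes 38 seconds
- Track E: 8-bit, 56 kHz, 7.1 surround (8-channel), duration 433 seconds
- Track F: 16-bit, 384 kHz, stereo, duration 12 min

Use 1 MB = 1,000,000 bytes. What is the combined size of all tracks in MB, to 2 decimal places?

4428.75 MB

Track A: 384,000 × 717 × 4 × 2 = 2,202,624,000 bytes.
Track B: 37 minutes 30 seconds = 2,250 s; 8,000 × 2,250 × 3 × 6 = 324,000,000 bytes.
Track C: 24,000 × 240 × 3 × 1 = 17,280,000 bytes.
Track D: 27 minutes 38 seconds = 1,658 s; 352,800 × 1,658 × 1 × 1 = 584,942,400 bytes.
Track E: 56,000 × 433 × 1 × 8 = 193,984,000 bytes.
Track F: 12 min = 720 s; 384,000 × 720 × 2 × 2 = 1,105,920,000 bytes.
Total = 4,428,750,400 bytes = 4428.75 MB.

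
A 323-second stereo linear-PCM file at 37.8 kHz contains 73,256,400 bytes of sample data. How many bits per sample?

Bytes per sample = 73,256,400 / (37,800 × 323 × 2) = 73,256,400 / 24,418,800 = 3.
Bit depth = 3 × 8 = 24 bits.

24 bits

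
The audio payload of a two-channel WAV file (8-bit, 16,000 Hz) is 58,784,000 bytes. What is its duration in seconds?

1,837 seconds

Byte rate = 16,000 × 1 × 2 = 32,000 bytes/s.
Duration = 58,784,000 / 32,000 = 1,837 s.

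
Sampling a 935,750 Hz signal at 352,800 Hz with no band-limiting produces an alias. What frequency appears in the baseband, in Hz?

122,650 Hz

Nyquist = 352,800/2 = 176,400 Hz; 935,750 Hz exceeds it.
Alias = |935,750 − 3×352,800| = |935,750 − 1,058,400| = 122,650 Hz.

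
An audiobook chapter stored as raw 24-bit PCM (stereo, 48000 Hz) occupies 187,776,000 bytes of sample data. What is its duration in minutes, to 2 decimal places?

10.87 minutes

Byte rate = 48,000 × 3 × 2 = 288,000 bytes/s.
Duration = 187,776,000 / 288,000 = 652 s.
652 s / 60 = 10.87 minutes.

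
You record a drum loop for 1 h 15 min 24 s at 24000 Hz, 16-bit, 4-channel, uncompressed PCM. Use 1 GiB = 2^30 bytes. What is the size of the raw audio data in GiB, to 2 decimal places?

0.81 GiB

Duration = 1 h 15 min 24 s = 4,524 s.
Bytes = 24,000 samples/s × 4,524 s × 2 bytes/sample × 4 ch = 868,608,000 bytes.
868,608,000 / 1,073,741,824 = 0.81 GiB.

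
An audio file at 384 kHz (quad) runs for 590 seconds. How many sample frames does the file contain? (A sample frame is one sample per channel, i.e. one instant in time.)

384,000 samples/s × 590 s = 226,560,000 frames.

226,560,000 sample frames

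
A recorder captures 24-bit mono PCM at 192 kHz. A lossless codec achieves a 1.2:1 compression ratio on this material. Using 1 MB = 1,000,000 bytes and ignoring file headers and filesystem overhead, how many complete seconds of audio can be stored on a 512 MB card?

1,066 seconds

Uncompressed byte rate = 192,000 × 3 × 1 = 576,000 bytes/s.
After 1.2:1 compression, effective rate ≈ 480000 bytes/s.
Capacity = 512 × 1,000,000 = 512,000,000 bytes.
512,000,000 / effective rate ≈ 1066.67 s → 1,066 seconds.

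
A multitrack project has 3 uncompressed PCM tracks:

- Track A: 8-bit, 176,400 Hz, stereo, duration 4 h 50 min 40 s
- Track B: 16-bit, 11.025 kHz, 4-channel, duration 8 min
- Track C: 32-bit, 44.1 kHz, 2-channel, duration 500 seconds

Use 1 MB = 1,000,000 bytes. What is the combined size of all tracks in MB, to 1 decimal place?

Track A: 4 h 50 min 40 s = 17,440 s; 176,400 × 17,440 × 1 × 2 = 6,152,832,000 bytes.
Track B: 8 min = 480 s; 11,025 × 480 × 2 × 4 = 42,336,000 bytes.
Track C: 44,100 × 500 × 4 × 2 = 176,400,000 bytes.
Total = 6,371,568,000 bytes = 6371.6 MB.

6371.6 MB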